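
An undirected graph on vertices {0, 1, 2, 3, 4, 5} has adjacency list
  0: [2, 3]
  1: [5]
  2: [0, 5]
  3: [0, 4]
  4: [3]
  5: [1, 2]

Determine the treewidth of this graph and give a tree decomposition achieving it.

Treewidth 1.
One such decomposition:
Bags: B1 = {3, 4}  B2 = {0, 3}  B3 = {0, 2}  B4 = {2, 5}  B5 = {1, 5}
Tree: B1–B2, B2–B3, B3–B4, B4–B5

Each bag holds 2 vertices, so the decomposition has width 1, which upper-bounds the treewidth. Any graph with an edge has treewidth ≥ 1, and G has the edge 4–3. Therefore the treewidth is 1.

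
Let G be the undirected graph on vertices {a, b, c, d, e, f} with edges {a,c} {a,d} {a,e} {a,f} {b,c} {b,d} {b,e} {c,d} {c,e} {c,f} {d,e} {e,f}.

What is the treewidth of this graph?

A width-3 tree decomposition is:
Bags: B1 = {b, c, d, e}  B2 = {a, c, d, e}  B3 = {a, c, e, f}
Tree: B1–B2, B2–B3
Every bag has size at most 4, so the width is 4 − 1 = 3 and tw(G) ≤ 3. For the lower bound, the 4 vertices {a, c, d, e} are pairwise adjacent, and any tree decomposition puts a clique entirely inside one bag — forcing width ≥ 3. The upper and lower bounds meet at 3, so that is the treewidth.

3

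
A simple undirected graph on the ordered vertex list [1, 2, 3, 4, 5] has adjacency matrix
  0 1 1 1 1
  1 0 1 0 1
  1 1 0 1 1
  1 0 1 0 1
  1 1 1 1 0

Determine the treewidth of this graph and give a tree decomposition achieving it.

Every bag has size at most 4, so the width is 4 − 1 = 3 and tw(G) ≤ 3. For the lower bound, the 4 vertices {1, 2, 3, 5} are pairwise adjacent, and any tree decomposition puts a clique entirely inside one bag — forcing width ≥ 3. Hence tw(G) = 3 exactly.

Treewidth 3.
One optimal decomposition is:
Bags: B1 = {1, 2, 3, 5}  B2 = {1, 3, 4, 5}
Tree: B1–B2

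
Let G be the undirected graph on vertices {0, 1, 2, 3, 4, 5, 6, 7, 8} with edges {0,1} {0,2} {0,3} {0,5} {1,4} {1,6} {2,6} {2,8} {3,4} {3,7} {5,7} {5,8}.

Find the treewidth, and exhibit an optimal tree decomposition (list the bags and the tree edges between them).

Each bag holds 4 vertices, so the decomposition has width 3, which upper-bounds the treewidth. For the lower bound: the 4 vertex sets {3,4,7}, {1}, {0}, {2,5,6,8} are disjoint, each induces a connected subgraph, and every pair is joined by at least one edge of G. Contracting each set to a single vertex therefore yields K_{4} as a minor, and since treewidth is minor-monotone, tw(G) ≥ tw(K_{4}) = 3. Hence tw(G) = 3 exactly.

Treewidth 3.
One such decomposition:
Bags: B1 = {1, 3, 4, 7}  B2 = {0, 1, 3, 7}  B3 = {0, 1, 5, 7}  B4 = {0, 1, 5, 6}  B5 = {0, 2, 5, 6}  B6 = {2, 5, 6, 8}
Tree: B1–B2, B2–B3, B3–B4, B4–B5, B5–B6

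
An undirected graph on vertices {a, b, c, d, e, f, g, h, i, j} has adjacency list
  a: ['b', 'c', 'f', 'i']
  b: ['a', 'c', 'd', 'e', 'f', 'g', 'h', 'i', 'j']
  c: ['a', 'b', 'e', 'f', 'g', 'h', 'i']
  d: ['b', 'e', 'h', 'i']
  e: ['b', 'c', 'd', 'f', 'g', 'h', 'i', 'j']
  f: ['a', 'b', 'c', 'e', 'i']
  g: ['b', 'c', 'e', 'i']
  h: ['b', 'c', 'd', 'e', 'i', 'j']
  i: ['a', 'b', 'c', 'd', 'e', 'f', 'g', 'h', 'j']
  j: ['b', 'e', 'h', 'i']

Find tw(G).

A width-4 tree decomposition is:
Bags: B1 = {b, c, e, g, i}  B2 = {b, c, e, f, i}  B3 = {a, b, c, f, i}  B4 = {b, c, e, h, i}  B5 = {b, d, e, h, i}  B6 = {b, e, h, i, j}
Tree: B1–B2, B2–B3, B2–B4, B4–B5, B5–B6
Each bag holds 5 vertices, so the decomposition has width 4, which upper-bounds the treewidth. Conversely, {b, c, e, g, i} is a clique of size 5, and the vertices of any clique must share a bag in every tree decomposition; so some bag has ≥ 5 vertices and tw(G) ≥ 4. Hence tw(G) = 4 exactly.

4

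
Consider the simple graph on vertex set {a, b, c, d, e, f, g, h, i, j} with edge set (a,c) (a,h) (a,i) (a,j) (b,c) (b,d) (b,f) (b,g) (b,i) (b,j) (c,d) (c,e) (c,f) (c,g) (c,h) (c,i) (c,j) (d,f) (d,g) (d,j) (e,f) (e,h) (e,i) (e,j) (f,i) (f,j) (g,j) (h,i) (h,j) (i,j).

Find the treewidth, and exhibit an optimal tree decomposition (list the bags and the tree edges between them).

The largest bag has 5 vertices, giving width 4; this decomposition certifies tw(G) ≤ 4. Conversely, {b, c, d, g, j} is a clique of size 5, and the vertices of any clique must share a bag in every tree decomposition; so some bag has ≥ 5 vertices and tw(G) ≥ 4. Combining the bounds, tw(G) = 4.

Treewidth 4.
One optimal decomposition is:
Bags: B1 = {b, c, f, i, j}  B2 = {b, c, d, f, j}  B3 = {c, e, f, i, j}  B4 = {c, e, h, i, j}  B5 = {a, c, h, i, j}  B6 = {b, c, d, g, j}
Tree: B1–B2, B1–B3, B3–B4, B4–B5, B2–B6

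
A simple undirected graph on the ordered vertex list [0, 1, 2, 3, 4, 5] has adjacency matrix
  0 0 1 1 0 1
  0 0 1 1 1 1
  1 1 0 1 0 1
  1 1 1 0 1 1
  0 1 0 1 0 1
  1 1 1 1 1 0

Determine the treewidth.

A width-3 tree decomposition is:
Bags: B1 = {1, 3, 4, 5}  B2 = {1, 2, 3, 5}  B3 = {0, 2, 3, 5}
Tree: B1–B2, B2–B3
The largest bag has 4 vertices, giving width 3; this decomposition certifies tw(G) ≤ 3. For the lower bound, the 4 vertices {0, 2, 3, 5} are pairwise adjacent, and any tree decomposition puts a clique entirely inside one bag — forcing width ≥ 3. Hence tw(G) = 3 exactly.

3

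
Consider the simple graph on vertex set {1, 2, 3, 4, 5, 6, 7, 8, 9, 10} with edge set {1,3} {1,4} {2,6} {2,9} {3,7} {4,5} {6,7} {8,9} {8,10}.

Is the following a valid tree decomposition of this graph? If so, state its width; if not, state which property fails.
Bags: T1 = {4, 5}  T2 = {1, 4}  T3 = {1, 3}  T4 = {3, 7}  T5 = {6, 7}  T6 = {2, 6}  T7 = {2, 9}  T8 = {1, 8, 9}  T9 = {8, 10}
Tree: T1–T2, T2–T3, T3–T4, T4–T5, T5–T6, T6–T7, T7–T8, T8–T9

No — bags containing vertex 1 are not connected in the tree.

A tree decomposition must satisfy three properties: every vertex lies in some bag; for every edge, both endpoints lie together in some bag; and for every vertex, the bags containing it form a connected subtree. Here bags containing vertex 1 are not connected in the tree, so the decomposition is invalid.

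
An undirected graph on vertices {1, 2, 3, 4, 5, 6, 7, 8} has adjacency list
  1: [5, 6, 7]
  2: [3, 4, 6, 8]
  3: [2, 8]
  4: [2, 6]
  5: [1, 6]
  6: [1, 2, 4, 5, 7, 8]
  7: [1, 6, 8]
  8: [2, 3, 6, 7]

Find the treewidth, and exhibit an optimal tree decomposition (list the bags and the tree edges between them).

Treewidth 2.
One such decomposition:
Bags: B1 = {2, 3, 8}  B2 = {2, 6, 8}  B3 = {6, 7, 8}  B4 = {1, 6, 7}  B5 = {2, 4, 6}  B6 = {1, 5, 6}
Tree: B1–B2, B2–B3, B3–B4, B2–B5, B4–B6

Each bag holds 3 vertices, so the decomposition has width 2, which upper-bounds the treewidth. For the lower bound, the 3 vertices {2, 3, 8} are pairwise adjacent, and any tree decomposition puts a clique entirely inside one bag — forcing width ≥ 2. The upper and lower bounds meet at 2, so that is the treewidth.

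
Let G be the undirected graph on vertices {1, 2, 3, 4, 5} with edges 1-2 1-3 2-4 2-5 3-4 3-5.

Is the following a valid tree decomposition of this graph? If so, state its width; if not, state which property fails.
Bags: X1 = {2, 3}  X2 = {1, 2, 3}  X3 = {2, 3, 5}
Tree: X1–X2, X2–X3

A tree decomposition must satisfy three properties: every vertex lies in some bag; for every edge, both endpoints lie together in some bag; and for every vertex, the bags containing it form a connected subtree. Here vertex 4 appears in no bag, so the decomposition is invalid.

No — vertex 4 appears in no bag.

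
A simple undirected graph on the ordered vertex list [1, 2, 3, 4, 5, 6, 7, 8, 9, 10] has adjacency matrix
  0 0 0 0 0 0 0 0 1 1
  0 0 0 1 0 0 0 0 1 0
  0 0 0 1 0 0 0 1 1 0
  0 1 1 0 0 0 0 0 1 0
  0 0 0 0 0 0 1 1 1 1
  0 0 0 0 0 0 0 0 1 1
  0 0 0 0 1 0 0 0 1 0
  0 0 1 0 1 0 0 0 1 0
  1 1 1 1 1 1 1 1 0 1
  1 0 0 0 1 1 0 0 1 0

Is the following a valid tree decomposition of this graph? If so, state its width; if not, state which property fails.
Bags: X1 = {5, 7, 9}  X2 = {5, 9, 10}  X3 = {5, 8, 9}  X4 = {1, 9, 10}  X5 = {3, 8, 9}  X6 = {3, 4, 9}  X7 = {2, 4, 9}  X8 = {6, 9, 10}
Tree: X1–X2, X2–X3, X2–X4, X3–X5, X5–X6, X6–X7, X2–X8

Yes; width 2.

Checking the three conditions: (i) the bags cover all of {1, 2, 3, 4, 5, 6, 7, 8, 9, 10}; (ii) for each edge, some bag contains both endpoints; (iii) the bags containing any fixed vertex form a subtree. All hold, so the decomposition is valid with width 3 − 1 = 2.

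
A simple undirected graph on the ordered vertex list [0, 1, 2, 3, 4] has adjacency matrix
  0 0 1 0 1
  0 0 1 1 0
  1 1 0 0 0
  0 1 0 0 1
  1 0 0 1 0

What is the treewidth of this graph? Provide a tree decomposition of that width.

Treewidth 2.
Bags: B1 = {0, 1, 2}  B2 = {0, 1, 3}  B3 = {0, 3, 4}
Tree: B1–B2, B2–B3

The largest bag has 3 vertices, giving width 2; this decomposition certifies tw(G) ≤ 2. The edges 0–2–1–3–4–0 form a cycle, so G is not a tree and its treewidth is at least 2. Therefore the treewidth is 2.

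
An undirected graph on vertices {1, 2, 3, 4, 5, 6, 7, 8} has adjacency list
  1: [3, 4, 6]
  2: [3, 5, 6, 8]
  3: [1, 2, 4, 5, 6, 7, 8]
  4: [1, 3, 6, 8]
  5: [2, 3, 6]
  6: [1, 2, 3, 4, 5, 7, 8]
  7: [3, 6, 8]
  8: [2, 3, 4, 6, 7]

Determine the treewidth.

A width-3 tree decomposition is:
Bags: B1 = {2, 3, 6, 8}  B2 = {2, 3, 5, 6}  B3 = {3, 6, 7, 8}  B4 = {3, 4, 6, 8}  B5 = {1, 3, 4, 6}
Tree: B1–B2, B1–B3, B1–B4, B4–B5
The largest bag has 4 vertices, giving width 3; this decomposition certifies tw(G) ≤ 3. On the other hand G contains the 4-clique {2, 3, 6, 8}. A clique must lie in a single bag of any decomposition, so no decomposition can have width below 3. Hence tw(G) = 3 exactly.

3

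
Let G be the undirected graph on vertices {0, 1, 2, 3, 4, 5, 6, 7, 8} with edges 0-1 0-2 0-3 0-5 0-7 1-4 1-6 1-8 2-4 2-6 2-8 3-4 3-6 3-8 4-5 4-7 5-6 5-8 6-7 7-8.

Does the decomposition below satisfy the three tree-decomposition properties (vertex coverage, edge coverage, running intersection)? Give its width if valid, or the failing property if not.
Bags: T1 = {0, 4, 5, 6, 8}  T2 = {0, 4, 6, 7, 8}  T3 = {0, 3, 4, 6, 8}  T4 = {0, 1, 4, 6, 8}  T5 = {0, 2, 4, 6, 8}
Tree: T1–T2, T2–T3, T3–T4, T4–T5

Yes; width 4.

Vertex coverage: the bags together contain {0, 1, 2, 3, 4, 5, 6, 7, 8}, the full vertex set. Edge coverage: each edge of G has both endpoints in at least one bag. Running intersection: for every vertex, the bags containing it form a connected subtree. All three properties hold, so this is a valid tree decomposition of width max|bag| − 1 = 4, and hence tw(G) ≤ 4.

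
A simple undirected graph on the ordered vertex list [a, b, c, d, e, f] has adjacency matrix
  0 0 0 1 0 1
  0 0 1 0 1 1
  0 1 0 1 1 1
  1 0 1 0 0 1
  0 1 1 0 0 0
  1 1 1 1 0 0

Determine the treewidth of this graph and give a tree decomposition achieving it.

Treewidth 2.
One optimal decomposition is:
Bags: B1 = {b, c, f}  B2 = {b, c, e}  B3 = {c, d, f}  B4 = {a, d, f}
Tree: B1–B2, B1–B3, B3–B4

Every bag has size at most 3, so the width is 3 − 1 = 2 and tw(G) ≤ 2. On the other hand G contains the 3-clique {b, c, e}. A clique must lie in a single bag of any decomposition, so no decomposition can have width below 2. Hence tw(G) = 2 exactly.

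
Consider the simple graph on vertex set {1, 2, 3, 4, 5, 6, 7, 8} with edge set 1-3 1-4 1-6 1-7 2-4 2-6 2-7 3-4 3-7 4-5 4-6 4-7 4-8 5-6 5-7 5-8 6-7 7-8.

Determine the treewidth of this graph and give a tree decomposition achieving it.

Treewidth 3.
One optimal decomposition is:
Bags: B1 = {2, 4, 6, 7}  B2 = {4, 5, 6, 7}  B3 = {1, 4, 6, 7}  B4 = {4, 5, 7, 8}  B5 = {1, 3, 4, 7}
Tree: B1–B2, B2–B3, B2–B4, B3–B5

Each bag holds 4 vertices, so the decomposition has width 3, which upper-bounds the treewidth. On the other hand G contains the 4-clique {4, 5, 7, 8}. A clique must lie in a single bag of any decomposition, so no decomposition can have width below 3. Therefore the treewidth is 3.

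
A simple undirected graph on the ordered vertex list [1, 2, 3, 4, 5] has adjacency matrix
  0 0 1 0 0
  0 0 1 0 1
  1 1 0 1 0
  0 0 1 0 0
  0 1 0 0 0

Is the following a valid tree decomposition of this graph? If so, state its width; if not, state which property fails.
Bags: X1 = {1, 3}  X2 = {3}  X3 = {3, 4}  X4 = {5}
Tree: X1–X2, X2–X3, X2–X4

A tree decomposition must satisfy three properties: every vertex lies in some bag; for every edge, both endpoints lie together in some bag; and for every vertex, the bags containing it form a connected subtree. Here vertex 2 appears in no bag, so the decomposition is invalid.

No — vertex 2 appears in no bag.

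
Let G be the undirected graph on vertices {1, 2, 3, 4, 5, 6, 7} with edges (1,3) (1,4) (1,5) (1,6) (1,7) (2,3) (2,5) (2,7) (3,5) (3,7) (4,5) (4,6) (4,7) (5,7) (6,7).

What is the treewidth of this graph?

3

A width-3 tree decomposition is:
Bags: B1 = {1, 3, 5, 7}  B2 = {1, 4, 5, 7}  B3 = {1, 4, 6, 7}  B4 = {2, 3, 5, 7}
Tree: B1–B2, B2–B3, B1–B4
Each bag holds 4 vertices, so the decomposition has width 3, which upper-bounds the treewidth. For the lower bound, the 4 vertices {1, 3, 5, 7} are pairwise adjacent, and any tree decomposition puts a clique entirely inside one bag — forcing width ≥ 3. Hence tw(G) = 3 exactly.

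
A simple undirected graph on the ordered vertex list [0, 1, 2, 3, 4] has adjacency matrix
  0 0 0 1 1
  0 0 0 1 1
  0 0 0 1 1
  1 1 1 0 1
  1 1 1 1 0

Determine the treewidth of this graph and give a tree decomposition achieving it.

The largest bag has 3 vertices, giving width 2; this decomposition certifies tw(G) ≤ 2. For the lower bound, the 3 vertices {0, 3, 4} are pairwise adjacent, and any tree decomposition puts a clique entirely inside one bag — forcing width ≥ 2. Hence tw(G) = 2 exactly.

Treewidth 2.
One such decomposition:
Bags: B1 = {2, 3, 4}  B2 = {0, 3, 4}  B3 = {1, 3, 4}
Tree: B1–B2, B2–B3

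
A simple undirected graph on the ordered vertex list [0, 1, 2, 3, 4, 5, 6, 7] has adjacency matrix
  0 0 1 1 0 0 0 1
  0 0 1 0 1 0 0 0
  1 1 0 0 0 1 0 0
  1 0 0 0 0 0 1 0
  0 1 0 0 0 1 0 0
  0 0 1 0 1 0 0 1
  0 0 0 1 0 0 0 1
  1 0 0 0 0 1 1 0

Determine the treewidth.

2

A width-2 tree decomposition is:
Bags: B1 = {1, 4, 5}  B2 = {1, 2, 5}  B3 = {2, 5, 7}  B4 = {0, 2, 7}  B5 = {0, 6, 7}  B6 = {0, 3, 6}
Tree: B1–B2, B2–B3, B3–B4, B4–B5, B5–B6
Each bag holds 3 vertices, so the decomposition has width 2, which upper-bounds the treewidth. The edges 4–1–2–5–4 form a cycle, so G is not a tree and its treewidth is at least 2. Hence tw(G) = 2 exactly.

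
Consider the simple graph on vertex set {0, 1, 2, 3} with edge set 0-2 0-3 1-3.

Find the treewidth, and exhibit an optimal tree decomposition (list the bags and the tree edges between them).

Treewidth 1.
One such decomposition:
Bags: B1 = {0, 2}  B2 = {0, 3}  B3 = {1, 3}
Tree: B1–B2, B2–B3

The largest bag has 2 vertices, giving width 1; this decomposition certifies tw(G) ≤ 1. Since G has at least one edge (e.g. 2–0), it is not an edgeless graph, so tw(G) ≥ 1. Therefore the treewidth is 1.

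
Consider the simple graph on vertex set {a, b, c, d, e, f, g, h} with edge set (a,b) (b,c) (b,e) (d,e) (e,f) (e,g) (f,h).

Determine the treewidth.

1

A width-1 tree decomposition is:
Bags: B1 = {d, e}  B2 = {b, e}  B3 = {b, c}  B4 = {e, g}  B5 = {e, f}  B6 = {a, b}  B7 = {f, h}
Tree: B1–B2, B2–B3, B2–B4, B1–B5, B2–B6, B5–B7
Each bag holds 2 vertices, so the decomposition has width 1, which upper-bounds the treewidth. G has an edge, so its treewidth is at least 1. Hence tw(G) = 1 exactly.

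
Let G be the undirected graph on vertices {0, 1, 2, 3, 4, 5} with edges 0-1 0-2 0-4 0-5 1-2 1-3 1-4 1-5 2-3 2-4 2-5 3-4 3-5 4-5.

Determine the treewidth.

4

A width-4 tree decomposition is:
Bags: B1 = {1, 2, 3, 4, 5}  B2 = {0, 1, 2, 4, 5}
Tree: B1–B2
Every bag has size at most 5, so the width is 5 − 1 = 4 and tw(G) ≤ 4. Conversely, {0, 1, 2, 4, 5} is a clique of size 5, and the vertices of any clique must share a bag in every tree decomposition; so some bag has ≥ 5 vertices and tw(G) ≥ 4. The upper and lower bounds meet at 4, so that is the treewidth.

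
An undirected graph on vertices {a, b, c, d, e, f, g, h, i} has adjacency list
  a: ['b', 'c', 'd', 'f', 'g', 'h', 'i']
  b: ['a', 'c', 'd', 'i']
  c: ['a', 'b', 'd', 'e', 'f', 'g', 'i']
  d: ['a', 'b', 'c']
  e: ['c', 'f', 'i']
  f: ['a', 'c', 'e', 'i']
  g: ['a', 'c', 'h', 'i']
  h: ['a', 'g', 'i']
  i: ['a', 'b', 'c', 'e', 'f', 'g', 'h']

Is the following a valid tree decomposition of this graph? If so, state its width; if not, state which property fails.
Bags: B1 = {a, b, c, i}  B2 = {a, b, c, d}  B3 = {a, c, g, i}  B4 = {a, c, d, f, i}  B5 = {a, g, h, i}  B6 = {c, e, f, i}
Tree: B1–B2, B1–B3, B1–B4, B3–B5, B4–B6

A tree decomposition must satisfy three properties: every vertex lies in some bag; for every edge, both endpoints lie together in some bag; and for every vertex, the bags containing it form a connected subtree. Here bags containing vertex d are not connected in the tree, so the decomposition is invalid.

No — bags containing vertex d are not connected in the tree.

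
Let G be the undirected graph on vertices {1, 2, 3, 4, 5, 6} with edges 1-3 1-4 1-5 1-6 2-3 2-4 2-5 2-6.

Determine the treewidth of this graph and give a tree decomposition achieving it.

Every bag has size at most 3, so the width is 3 − 1 = 2 and tw(G) ≤ 2. For the lower bound, G contains the cycle 5–2–3–1–5, so G is not a forest; only forests have treewidth ≤ 1, hence tw(G) ≥ 2. The upper and lower bounds meet at 2, so that is the treewidth.

Treewidth 2.
Bags: B1 = {1, 2, 5}  B2 = {1, 2, 3}  B3 = {1, 2, 4}  B4 = {1, 2, 6}
Tree: B1–B2, B2–B3, B3–B4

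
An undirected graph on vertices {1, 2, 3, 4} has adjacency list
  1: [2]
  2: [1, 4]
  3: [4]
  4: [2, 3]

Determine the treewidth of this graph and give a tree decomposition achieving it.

Treewidth 1.
One such decomposition:
Bags: B1 = {1, 2}  B2 = {2, 4}  B3 = {3, 4}
Tree: B1–B2, B2–B3

Every bag has size at most 2, so the width is 2 − 1 = 1 and tw(G) ≤ 1. Any graph with an edge has treewidth ≥ 1, and G has the edge 1–2. Combining the bounds, tw(G) = 1.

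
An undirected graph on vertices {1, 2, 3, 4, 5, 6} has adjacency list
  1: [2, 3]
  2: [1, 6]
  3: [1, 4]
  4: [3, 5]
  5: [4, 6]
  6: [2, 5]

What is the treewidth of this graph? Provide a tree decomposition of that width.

Each bag holds 3 vertices, so the decomposition has width 2, which upper-bounds the treewidth. For the lower bound, G contains the cycle 2–1–3–4–5–6–2, so G is not a forest; only forests have treewidth ≤ 1, hence tw(G) ≥ 2. Combining the bounds, tw(G) = 2.

Treewidth 2.
One such decomposition:
Bags: B1 = {1, 2, 3}  B2 = {2, 3, 4}  B3 = {2, 4, 5}  B4 = {2, 5, 6}
Tree: B1–B2, B2–B3, B3–B4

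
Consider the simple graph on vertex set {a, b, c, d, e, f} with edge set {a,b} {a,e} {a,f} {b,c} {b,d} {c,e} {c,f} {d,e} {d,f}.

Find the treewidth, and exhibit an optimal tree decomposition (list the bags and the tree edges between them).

The largest bag has 4 vertices, giving width 3; this decomposition certifies tw(G) ≤ 3. For the lower bound: the 4 vertex sets {c,f}, {a,b}, {e}, {d} are disjoint, each induces a connected subgraph, and every pair is joined by at least one edge of G. Contracting each set to a single vertex therefore yields K_{4} as a minor, and since treewidth is minor-monotone, tw(G) ≥ tw(K_{4}) = 3. The upper and lower bounds meet at 3, so that is the treewidth.

Treewidth 3.
One such decomposition:
Bags: B1 = {b, c, e, f}  B2 = {a, b, e, f}  B3 = {b, d, e, f}
Tree: B1–B2, B2–B3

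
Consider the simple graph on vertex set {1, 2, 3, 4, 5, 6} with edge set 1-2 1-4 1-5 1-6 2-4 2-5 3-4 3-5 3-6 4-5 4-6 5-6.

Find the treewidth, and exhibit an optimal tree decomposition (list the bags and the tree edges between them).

The largest bag has 4 vertices, giving width 3; this decomposition certifies tw(G) ≤ 3. On the other hand G contains the 4-clique {1, 2, 4, 5}. A clique must lie in a single bag of any decomposition, so no decomposition can have width below 3. Hence tw(G) = 3 exactly.

Treewidth 3.
One optimal decomposition is:
Bags: B1 = {1, 4, 5, 6}  B2 = {1, 2, 4, 5}  B3 = {3, 4, 5, 6}
Tree: B1–B2, B1–B3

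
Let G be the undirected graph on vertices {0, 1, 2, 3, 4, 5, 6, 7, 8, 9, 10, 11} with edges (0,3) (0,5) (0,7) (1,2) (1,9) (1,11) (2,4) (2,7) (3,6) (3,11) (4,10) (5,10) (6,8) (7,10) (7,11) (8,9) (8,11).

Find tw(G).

3

A width-3 tree decomposition is:
Bags: B1 = {2, 4, 5, 10}  B2 = {2, 5, 7, 10}  B3 = {0, 2, 5, 7}  B4 = {0, 1, 2, 7}  B5 = {0, 1, 7, 11}  B6 = {0, 1, 3, 11}  B7 = {1, 3, 9, 11}  B8 = {3, 8, 9, 11}  B9 = {3, 6, 8, 9}
Tree: B1–B2, B2–B3, B3–B4, B4–B5, B5–B6, B6–B7, B7–B8, B8–B9
Each bag holds 4 vertices, so the decomposition has width 3, which upper-bounds the treewidth. For the lower bound: the 4 vertex sets {4,5,10}, {2}, {7}, {0,1,3,11} are disjoint, each induces a connected subgraph, and every pair is joined by at least one edge of G. Contracting each set to a single vertex therefore yields K_{4} as a minor, and since treewidth is minor-monotone, tw(G) ≥ tw(K_{4}) = 3. Therefore the treewidth is 3.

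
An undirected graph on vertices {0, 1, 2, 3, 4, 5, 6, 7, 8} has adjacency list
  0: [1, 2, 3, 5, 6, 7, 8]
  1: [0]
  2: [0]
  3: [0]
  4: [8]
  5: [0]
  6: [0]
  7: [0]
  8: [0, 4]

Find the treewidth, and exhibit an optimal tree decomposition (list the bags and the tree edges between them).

Treewidth 1.
One such decomposition:
Bags: B1 = {0, 5}  B2 = {0, 8}  B3 = {0, 6}  B4 = {4, 8}  B5 = {0, 3}  B6 = {0, 2}  B7 = {0, 1}  B8 = {0, 7}
Tree: B1–B2, B1–B3, B2–B4, B3–B5, B1–B6, B2–B7, B1–B8

Every bag has size at most 2, so the width is 2 − 1 = 1 and tw(G) ≤ 1. Since G has at least one edge (e.g. 0–5), it is not an edgeless graph, so tw(G) ≥ 1. The upper and lower bounds meet at 1, so that is the treewidth.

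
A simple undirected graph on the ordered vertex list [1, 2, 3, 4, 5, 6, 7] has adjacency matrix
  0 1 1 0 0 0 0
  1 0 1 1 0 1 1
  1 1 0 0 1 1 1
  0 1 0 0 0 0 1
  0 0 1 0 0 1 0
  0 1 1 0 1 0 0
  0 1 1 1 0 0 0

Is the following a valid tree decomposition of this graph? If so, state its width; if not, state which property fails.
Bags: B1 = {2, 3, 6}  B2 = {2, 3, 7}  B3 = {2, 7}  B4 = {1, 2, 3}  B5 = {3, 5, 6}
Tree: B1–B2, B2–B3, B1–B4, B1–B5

No — vertex 4 appears in no bag.

A tree decomposition must satisfy three properties: every vertex lies in some bag; for every edge, both endpoints lie together in some bag; and for every vertex, the bags containing it form a connected subtree. Here vertex 4 appears in no bag, so the decomposition is invalid.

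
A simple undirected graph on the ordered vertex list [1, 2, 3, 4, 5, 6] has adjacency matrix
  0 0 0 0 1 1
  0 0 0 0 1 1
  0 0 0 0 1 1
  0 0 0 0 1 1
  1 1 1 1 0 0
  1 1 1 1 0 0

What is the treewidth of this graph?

2

A width-2 tree decomposition is:
Bags: B1 = {2, 5, 6}  B2 = {4, 5, 6}  B3 = {3, 5, 6}  B4 = {1, 5, 6}
Tree: B1–B2, B2–B3, B3–B4
The largest bag has 3 vertices, giving width 2; this decomposition certifies tw(G) ≤ 2. Since 2–5–4–6–2 is a cycle in G, G is not acyclic. Forests are exactly the graphs of treewidth ≤ 1, so tw(G) ≥ 2. Hence tw(G) = 2 exactly.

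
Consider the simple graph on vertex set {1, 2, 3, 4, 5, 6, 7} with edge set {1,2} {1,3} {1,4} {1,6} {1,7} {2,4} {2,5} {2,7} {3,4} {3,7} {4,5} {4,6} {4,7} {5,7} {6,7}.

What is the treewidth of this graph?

A width-3 tree decomposition is:
Bags: B1 = {1, 3, 4, 7}  B2 = {1, 2, 4, 7}  B3 = {1, 4, 6, 7}  B4 = {2, 4, 5, 7}
Tree: B1–B2, B2–B3, B2–B4
Every bag has size at most 4, so the width is 4 − 1 = 3 and tw(G) ≤ 3. On the other hand G contains the 4-clique {1, 2, 4, 7}. A clique must lie in a single bag of any decomposition, so no decomposition can have width below 3. Combining the bounds, tw(G) = 3.

3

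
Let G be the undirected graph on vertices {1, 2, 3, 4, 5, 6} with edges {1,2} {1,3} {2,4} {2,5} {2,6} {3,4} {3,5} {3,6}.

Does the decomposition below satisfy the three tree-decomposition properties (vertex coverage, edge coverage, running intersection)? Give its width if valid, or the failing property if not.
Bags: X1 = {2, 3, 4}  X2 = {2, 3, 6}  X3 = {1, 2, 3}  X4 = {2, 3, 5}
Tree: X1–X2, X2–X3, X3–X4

Yes; width 2.

Every vertex of G appears in some bag (union = {1, 2, 3, 4, 5, 6}); every edge is covered by a bag; and for each vertex v the set of bags containing v is connected in the bag tree. The decomposition is therefore valid. The largest bag has 3 vertices, so the width is 2.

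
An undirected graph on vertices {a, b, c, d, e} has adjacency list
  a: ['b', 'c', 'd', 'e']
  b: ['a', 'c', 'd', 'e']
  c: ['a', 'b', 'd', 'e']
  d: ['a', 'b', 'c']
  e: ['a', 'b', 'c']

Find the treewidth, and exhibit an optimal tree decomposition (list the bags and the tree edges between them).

Treewidth 3.
One such decomposition:
Bags: B1 = {a, b, c, d}  B2 = {a, b, c, e}
Tree: B1–B2

The largest bag has 4 vertices, giving width 3; this decomposition certifies tw(G) ≤ 3. For the lower bound, the 4 vertices {a, b, c, d} are pairwise adjacent, and any tree decomposition puts a clique entirely inside one bag — forcing width ≥ 3. Therefore the treewidth is 3.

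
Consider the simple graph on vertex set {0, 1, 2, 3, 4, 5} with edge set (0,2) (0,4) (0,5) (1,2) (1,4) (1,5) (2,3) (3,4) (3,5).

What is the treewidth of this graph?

3

A width-3 tree decomposition is:
Bags: B1 = {0, 1, 3, 5}  B2 = {0, 1, 2, 3}  B3 = {0, 1, 3, 4}
Tree: B1–B2, B2–B3
Every bag has size at most 4, so the width is 4 − 1 = 3 and tw(G) ≤ 3. For the lower bound: the 4 vertex sets {1,5}, {0,2}, {3}, {4} are disjoint, each induces a connected subgraph, and every pair is joined by at least one edge of G. Contracting each set to a single vertex therefore yields K_{4} as a minor, and since treewidth is minor-monotone, tw(G) ≥ tw(K_{4}) = 3. Hence tw(G) = 3 exactly.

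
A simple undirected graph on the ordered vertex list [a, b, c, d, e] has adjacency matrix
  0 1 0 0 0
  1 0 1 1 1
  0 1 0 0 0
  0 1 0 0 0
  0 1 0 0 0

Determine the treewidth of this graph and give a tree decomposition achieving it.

Treewidth 1.
One such decomposition:
Bags: B1 = {b, c}  B2 = {a, b}  B3 = {b, d}  B4 = {b, e}
Tree: B1–B2, B1–B3, B3–B4

Each bag holds 2 vertices, so the decomposition has width 1, which upper-bounds the treewidth. Any graph with an edge has treewidth ≥ 1, and G has the edge c–b. The upper and lower bounds meet at 1, so that is the treewidth.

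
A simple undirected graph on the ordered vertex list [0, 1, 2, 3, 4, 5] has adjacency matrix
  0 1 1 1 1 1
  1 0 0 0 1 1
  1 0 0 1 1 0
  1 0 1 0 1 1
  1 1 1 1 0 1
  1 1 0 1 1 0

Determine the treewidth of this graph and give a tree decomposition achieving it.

The largest bag has 4 vertices, giving width 3; this decomposition certifies tw(G) ≤ 3. On the other hand G contains the 4-clique {0, 1, 4, 5}. A clique must lie in a single bag of any decomposition, so no decomposition can have width below 3. The upper and lower bounds meet at 3, so that is the treewidth.

Treewidth 3.
One such decomposition:
Bags: B1 = {0, 2, 3, 4}  B2 = {0, 3, 4, 5}  B3 = {0, 1, 4, 5}
Tree: B1–B2, B2–B3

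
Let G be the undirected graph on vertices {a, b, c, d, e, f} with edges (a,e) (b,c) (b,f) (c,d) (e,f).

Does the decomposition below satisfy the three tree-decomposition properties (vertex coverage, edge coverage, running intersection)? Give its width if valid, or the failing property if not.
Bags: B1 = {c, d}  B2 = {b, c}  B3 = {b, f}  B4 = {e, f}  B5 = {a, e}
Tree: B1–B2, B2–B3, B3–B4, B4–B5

Yes; width 1.

Every vertex of G appears in some bag (union = {a, b, c, d, e, f}); every edge is covered by a bag; and for each vertex v the set of bags containing v is connected in the bag tree. The decomposition is therefore valid. The largest bag has 2 vertices, so the width is 1.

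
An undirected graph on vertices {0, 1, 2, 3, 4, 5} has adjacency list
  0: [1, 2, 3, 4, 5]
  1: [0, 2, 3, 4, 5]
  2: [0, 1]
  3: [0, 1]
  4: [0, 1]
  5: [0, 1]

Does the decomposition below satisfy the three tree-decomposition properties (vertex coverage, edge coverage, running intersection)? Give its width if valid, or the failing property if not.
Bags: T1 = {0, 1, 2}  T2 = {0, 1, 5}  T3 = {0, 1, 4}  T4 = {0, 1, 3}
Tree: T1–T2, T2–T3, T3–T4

Yes; width 2.

Checking the three conditions: (i) the bags cover all of {0, 1, 2, 3, 4, 5}; (ii) for each edge, some bag contains both endpoints; (iii) the bags containing any fixed vertex form a subtree. All hold, so the decomposition is valid with width 3 − 1 = 2.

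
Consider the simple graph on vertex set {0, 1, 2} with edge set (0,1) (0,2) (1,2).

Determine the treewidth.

A width-2 tree decomposition is:
Bags: B1 = {0, 1, 2}
Tree: (single bag)
A single bag containing all 3 vertices is trivially a valid decomposition of width 2. Conversely, {0, 1, 2} is a clique of size 3, and the vertices of any clique must share a bag in every tree decomposition; so some bag has ≥ 3 vertices and tw(G) ≥ 2. The upper and lower bounds meet at 2, so that is the treewidth.

2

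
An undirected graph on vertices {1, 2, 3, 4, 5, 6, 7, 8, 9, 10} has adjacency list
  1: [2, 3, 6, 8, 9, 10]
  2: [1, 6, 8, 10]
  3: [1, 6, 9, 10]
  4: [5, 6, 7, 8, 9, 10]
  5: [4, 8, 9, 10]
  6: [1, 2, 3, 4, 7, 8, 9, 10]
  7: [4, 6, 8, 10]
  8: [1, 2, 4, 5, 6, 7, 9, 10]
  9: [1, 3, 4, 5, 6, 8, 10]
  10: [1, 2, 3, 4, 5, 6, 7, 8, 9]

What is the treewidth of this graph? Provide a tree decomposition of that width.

Every bag has size at most 5, so the width is 5 − 1 = 4 and tw(G) ≤ 4. On the other hand G contains the 5-clique {4, 5, 8, 9, 10}. A clique must lie in a single bag of any decomposition, so no decomposition can have width below 4. Hence tw(G) = 4 exactly.

Treewidth 4.
Bags: B1 = {1, 6, 8, 9, 10}  B2 = {4, 6, 8, 9, 10}  B3 = {4, 5, 8, 9, 10}  B4 = {1, 2, 6, 8, 10}  B5 = {1, 3, 6, 9, 10}  B6 = {4, 6, 7, 8, 10}
Tree: B1–B2, B2–B3, B1–B4, B1–B5, B2–B6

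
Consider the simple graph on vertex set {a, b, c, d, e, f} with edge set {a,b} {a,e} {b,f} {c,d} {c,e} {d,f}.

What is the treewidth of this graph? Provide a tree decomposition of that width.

Treewidth 2.
One such decomposition:
Bags: B1 = {a, c, e}  B2 = {a, b, c}  B3 = {b, c, f}  B4 = {c, d, f}
Tree: B1–B2, B2–B3, B3–B4

The largest bag has 3 vertices, giving width 2; this decomposition certifies tw(G) ≤ 2. Since c–e–a–b–f–d–c is a cycle in G, G is not acyclic. Forests are exactly the graphs of treewidth ≤ 1, so tw(G) ≥ 2. Combining the bounds, tw(G) = 2.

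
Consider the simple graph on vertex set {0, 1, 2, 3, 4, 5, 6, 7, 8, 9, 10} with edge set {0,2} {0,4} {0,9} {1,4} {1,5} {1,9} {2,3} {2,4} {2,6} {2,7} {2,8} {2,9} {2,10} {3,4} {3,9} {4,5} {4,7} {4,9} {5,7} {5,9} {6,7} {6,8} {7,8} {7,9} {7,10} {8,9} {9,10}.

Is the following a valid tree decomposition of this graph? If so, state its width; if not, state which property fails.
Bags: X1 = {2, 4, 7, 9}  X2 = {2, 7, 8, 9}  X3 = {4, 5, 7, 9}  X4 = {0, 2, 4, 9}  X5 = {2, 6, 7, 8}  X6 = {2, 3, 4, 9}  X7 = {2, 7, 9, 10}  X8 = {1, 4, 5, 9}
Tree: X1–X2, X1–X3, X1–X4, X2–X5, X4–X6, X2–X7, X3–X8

Yes; width 3.

Every vertex of G appears in some bag (union = {0, 1, 2, 3, 4, 5, 6, 7, 8, 9, 10}); every edge is covered by a bag; and for each vertex v the set of bags containing v is connected in the bag tree. The decomposition is therefore valid. The largest bag has 4 vertices, so the width is 3.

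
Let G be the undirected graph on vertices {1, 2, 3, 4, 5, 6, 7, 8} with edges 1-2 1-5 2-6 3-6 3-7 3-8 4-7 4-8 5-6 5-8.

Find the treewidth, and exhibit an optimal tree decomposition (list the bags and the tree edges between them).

Treewidth 2.
One such decomposition:
Bags: B1 = {1, 2, 5}  B2 = {2, 5, 6}  B3 = {5, 6, 8}  B4 = {3, 6, 8}  B5 = {3, 4, 8}  B6 = {3, 4, 7}
Tree: B1–B2, B2–B3, B3–B4, B4–B5, B5–B6

The largest bag has 3 vertices, giving width 2; this decomposition certifies tw(G) ≤ 2. The edges 1–2–6–5–1 form a cycle, so G is not a tree and its treewidth is at least 2. Combining the bounds, tw(G) = 2.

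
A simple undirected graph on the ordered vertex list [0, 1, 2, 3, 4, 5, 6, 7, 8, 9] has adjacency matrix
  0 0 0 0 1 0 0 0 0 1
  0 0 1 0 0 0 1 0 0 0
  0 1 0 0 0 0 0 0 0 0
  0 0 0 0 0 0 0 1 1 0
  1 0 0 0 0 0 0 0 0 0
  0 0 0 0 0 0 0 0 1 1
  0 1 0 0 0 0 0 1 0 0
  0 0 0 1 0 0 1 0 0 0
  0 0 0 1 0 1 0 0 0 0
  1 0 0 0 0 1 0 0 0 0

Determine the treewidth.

1

A width-1 tree decomposition is:
Bags: B1 = {0, 4}  B2 = {0, 9}  B3 = {5, 9}  B4 = {5, 8}  B5 = {3, 8}  B6 = {3, 7}  B7 = {6, 7}  B8 = {1, 6}  B9 = {1, 2}
Tree: B1–B2, B2–B3, B3–B4, B4–B5, B5–B6, B6–B7, B7–B8, B8–B9
The largest bag has 2 vertices, giving width 1; this decomposition certifies tw(G) ≤ 1. Any graph with an edge has treewidth ≥ 1, and G has the edge 4–0. Hence tw(G) = 1 exactly.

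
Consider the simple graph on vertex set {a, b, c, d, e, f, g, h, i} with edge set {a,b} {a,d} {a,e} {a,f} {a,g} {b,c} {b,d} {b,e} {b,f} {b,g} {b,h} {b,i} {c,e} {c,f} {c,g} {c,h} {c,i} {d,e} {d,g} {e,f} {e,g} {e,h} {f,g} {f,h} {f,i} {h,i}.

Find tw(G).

A width-4 tree decomposition is:
Bags: B1 = {b, c, e, f, h}  B2 = {b, c, e, f, g}  B3 = {b, c, f, h, i}  B4 = {a, b, e, f, g}  B5 = {a, b, d, e, g}
Tree: B1–B2, B1–B3, B2–B4, B4–B5
Every bag has size at most 5, so the width is 5 − 1 = 4 and tw(G) ≤ 4. On the other hand G contains the 5-clique {a, b, d, e, g}. A clique must lie in a single bag of any decomposition, so no decomposition can have width below 4. The upper and lower bounds meet at 4, so that is the treewidth.

4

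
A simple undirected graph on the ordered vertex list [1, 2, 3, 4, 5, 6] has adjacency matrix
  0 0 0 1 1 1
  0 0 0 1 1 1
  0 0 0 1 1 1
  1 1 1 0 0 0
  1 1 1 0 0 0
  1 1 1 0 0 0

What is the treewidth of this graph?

A width-3 tree decomposition is:
Bags: B1 = {1, 4, 5, 6}  B2 = {3, 4, 5, 6}  B3 = {2, 4, 5, 6}
Tree: B1–B2, B2–B3
The largest bag has 4 vertices, giving width 3; this decomposition certifies tw(G) ≤ 3. For the lower bound: the 4 vertex sets {1,4}, {3,6}, {5}, {2} are disjoint, each induces a connected subgraph, and every pair is joined by at least one edge of G. Contracting each set to a single vertex therefore yields K_{4} as a minor, and since treewidth is minor-monotone, tw(G) ≥ tw(K_{4}) = 3. Therefore the treewidth is 3.

3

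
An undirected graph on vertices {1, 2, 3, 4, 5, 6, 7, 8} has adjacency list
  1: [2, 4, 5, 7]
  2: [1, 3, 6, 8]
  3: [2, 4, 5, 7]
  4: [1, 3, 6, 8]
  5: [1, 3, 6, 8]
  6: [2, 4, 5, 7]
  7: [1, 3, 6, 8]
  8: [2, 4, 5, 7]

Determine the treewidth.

A width-4 tree decomposition is:
Bags: B1 = {1, 3, 6, 7, 8}  B2 = {1, 3, 4, 6, 8}  B3 = {1, 2, 3, 6, 8}  B4 = {1, 3, 5, 6, 8}
Tree: B1–B2, B2–B3, B3–B4
Each bag holds 5 vertices, so the decomposition has width 4, which upper-bounds the treewidth. For the lower bound: the 5 vertex sets {1,7}, {4,8}, {2,6}, {3}, {5} are disjoint, each induces a connected subgraph, and every pair is joined by at least one edge of G. Contracting each set to a single vertex therefore yields K_{5} as a minor, and since treewidth is minor-monotone, tw(G) ≥ tw(K_{5}) = 4. Hence tw(G) = 4 exactly.

4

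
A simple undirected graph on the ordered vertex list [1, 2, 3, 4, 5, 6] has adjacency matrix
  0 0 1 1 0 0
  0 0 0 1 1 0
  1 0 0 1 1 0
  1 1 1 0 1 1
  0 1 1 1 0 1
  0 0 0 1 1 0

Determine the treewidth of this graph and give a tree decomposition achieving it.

Treewidth 2.
One such decomposition:
Bags: B1 = {2, 4, 5}  B2 = {3, 4, 5}  B3 = {4, 5, 6}  B4 = {1, 3, 4}
Tree: B1–B2, B2–B3, B2–B4

Each bag holds 3 vertices, so the decomposition has width 2, which upper-bounds the treewidth. Conversely, {1, 3, 4} is a clique of size 3, and the vertices of any clique must share a bag in every tree decomposition; so some bag has ≥ 3 vertices and tw(G) ≥ 2. The upper and lower bounds meet at 2, so that is the treewidth.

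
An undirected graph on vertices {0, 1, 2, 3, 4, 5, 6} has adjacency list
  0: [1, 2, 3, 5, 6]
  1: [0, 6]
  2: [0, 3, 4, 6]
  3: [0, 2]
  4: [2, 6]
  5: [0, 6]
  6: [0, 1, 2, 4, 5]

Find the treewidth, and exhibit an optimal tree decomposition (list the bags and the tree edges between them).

Treewidth 2.
One optimal decomposition is:
Bags: B1 = {0, 1, 6}  B2 = {0, 2, 6}  B3 = {2, 4, 6}  B4 = {0, 5, 6}  B5 = {0, 2, 3}
Tree: B1–B2, B2–B3, B2–B4, B2–B5

The largest bag has 3 vertices, giving width 2; this decomposition certifies tw(G) ≤ 2. On the other hand G contains the 3-clique {0, 2, 3}. A clique must lie in a single bag of any decomposition, so no decomposition can have width below 2. The upper and lower bounds meet at 2, so that is the treewidth.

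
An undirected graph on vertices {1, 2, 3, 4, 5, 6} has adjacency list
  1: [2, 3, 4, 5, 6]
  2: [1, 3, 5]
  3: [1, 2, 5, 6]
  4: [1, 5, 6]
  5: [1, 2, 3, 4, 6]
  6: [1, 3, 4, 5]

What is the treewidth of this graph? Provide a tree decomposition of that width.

Every bag has size at most 4, so the width is 4 − 1 = 3 and tw(G) ≤ 3. Conversely, {1, 2, 3, 5} is a clique of size 4, and the vertices of any clique must share a bag in every tree decomposition; so some bag has ≥ 4 vertices and tw(G) ≥ 3. Hence tw(G) = 3 exactly.

Treewidth 3.
Bags: B1 = {1, 4, 5, 6}  B2 = {1, 3, 5, 6}  B3 = {1, 2, 3, 5}
Tree: B1–B2, B2–B3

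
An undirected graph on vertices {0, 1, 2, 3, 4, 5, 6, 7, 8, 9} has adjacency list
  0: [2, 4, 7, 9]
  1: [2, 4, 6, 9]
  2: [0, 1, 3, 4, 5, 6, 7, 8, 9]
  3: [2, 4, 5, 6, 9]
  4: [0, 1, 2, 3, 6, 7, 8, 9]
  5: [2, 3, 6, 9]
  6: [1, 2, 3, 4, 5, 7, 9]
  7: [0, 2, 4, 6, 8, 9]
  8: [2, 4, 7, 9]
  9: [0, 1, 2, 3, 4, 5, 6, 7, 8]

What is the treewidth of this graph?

A width-4 tree decomposition is:
Bags: B1 = {2, 4, 6, 7, 9}  B2 = {0, 2, 4, 7, 9}  B3 = {2, 4, 7, 8, 9}  B4 = {2, 3, 4, 6, 9}  B5 = {2, 3, 5, 6, 9}  B6 = {1, 2, 4, 6, 9}
Tree: B1–B2, B2–B3, B1–B4, B4–B5, B4–B6
The largest bag has 5 vertices, giving width 4; this decomposition certifies tw(G) ≤ 4. Conversely, {0, 2, 4, 7, 9} is a clique of size 5, and the vertices of any clique must share a bag in every tree decomposition; so some bag has ≥ 5 vertices and tw(G) ≥ 4. Therefore the treewidth is 4.

4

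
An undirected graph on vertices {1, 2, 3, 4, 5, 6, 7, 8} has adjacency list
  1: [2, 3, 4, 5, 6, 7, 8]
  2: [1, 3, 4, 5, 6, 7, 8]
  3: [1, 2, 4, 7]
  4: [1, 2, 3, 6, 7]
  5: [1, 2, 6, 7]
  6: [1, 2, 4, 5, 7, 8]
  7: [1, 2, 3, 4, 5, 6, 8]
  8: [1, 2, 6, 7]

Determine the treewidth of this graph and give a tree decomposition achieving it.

The largest bag has 5 vertices, giving width 4; this decomposition certifies tw(G) ≤ 4. Conversely, {1, 2, 3, 4, 7} is a clique of size 5, and the vertices of any clique must share a bag in every tree decomposition; so some bag has ≥ 5 vertices and tw(G) ≥ 4. Therefore the treewidth is 4.

Treewidth 4.
One such decomposition:
Bags: B1 = {1, 2, 4, 6, 7}  B2 = {1, 2, 5, 6, 7}  B3 = {1, 2, 3, 4, 7}  B4 = {1, 2, 6, 7, 8}
Tree: B1–B2, B1–B3, B1–B4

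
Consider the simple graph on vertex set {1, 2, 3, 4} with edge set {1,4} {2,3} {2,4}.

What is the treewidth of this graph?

1

A width-1 tree decomposition is:
Bags: B1 = {2, 3}  B2 = {2, 4}  B3 = {1, 4}
Tree: B1–B2, B2–B3
Every bag has size at most 2, so the width is 2 − 1 = 1 and tw(G) ≤ 1. G has an edge, so its treewidth is at least 1. Hence tw(G) = 1 exactly.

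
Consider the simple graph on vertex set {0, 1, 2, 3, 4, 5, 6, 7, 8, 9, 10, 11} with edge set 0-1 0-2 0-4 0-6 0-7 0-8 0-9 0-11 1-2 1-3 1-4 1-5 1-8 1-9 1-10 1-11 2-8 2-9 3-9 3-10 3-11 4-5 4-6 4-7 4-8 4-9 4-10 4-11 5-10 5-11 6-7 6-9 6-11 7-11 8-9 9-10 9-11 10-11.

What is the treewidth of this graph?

A width-4 tree decomposition is:
Bags: B1 = {1, 4, 9, 10, 11}  B2 = {0, 1, 4, 9, 11}  B3 = {0, 4, 6, 9, 11}  B4 = {0, 4, 6, 7, 11}  B5 = {0, 1, 4, 8, 9}  B6 = {0, 1, 2, 8, 9}  B7 = {1, 4, 5, 10, 11}  B8 = {1, 3, 9, 10, 11}
Tree: B1–B2, B2–B3, B3–B4, B2–B5, B5–B6, B1–B7, B1–B8
The largest bag has 5 vertices, giving width 4; this decomposition certifies tw(G) ≤ 4. For the lower bound, the 5 vertices {0, 1, 2, 8, 9} are pairwise adjacent, and any tree decomposition puts a clique entirely inside one bag — forcing width ≥ 4. Combining the bounds, tw(G) = 4.

4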